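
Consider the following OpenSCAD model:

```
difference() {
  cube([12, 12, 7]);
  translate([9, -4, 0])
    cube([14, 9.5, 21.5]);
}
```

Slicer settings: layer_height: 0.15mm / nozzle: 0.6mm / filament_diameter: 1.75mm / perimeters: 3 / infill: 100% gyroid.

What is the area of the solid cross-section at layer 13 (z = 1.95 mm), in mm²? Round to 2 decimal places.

At z = 1.95 mm: the cube (footprint 12×12) is included at this height (area 144.00 mm²); the cube at (9, -4) is present — its section is the full 14×9.5 rectangle (area 133.00 mm²); Subtracting the remaining from the first: starting from the 12×12 cube (144.00 mm²), the 14×9.5 cube at (9, -4) partially overlaps it — only the 16.50 mm² overlap (of its 133.00 mm²) is removed, clipping the outline — area = 127.50 mm². Overall, the cross-section is a single solid region. Net area = 127.50 mm².

127.50 mm²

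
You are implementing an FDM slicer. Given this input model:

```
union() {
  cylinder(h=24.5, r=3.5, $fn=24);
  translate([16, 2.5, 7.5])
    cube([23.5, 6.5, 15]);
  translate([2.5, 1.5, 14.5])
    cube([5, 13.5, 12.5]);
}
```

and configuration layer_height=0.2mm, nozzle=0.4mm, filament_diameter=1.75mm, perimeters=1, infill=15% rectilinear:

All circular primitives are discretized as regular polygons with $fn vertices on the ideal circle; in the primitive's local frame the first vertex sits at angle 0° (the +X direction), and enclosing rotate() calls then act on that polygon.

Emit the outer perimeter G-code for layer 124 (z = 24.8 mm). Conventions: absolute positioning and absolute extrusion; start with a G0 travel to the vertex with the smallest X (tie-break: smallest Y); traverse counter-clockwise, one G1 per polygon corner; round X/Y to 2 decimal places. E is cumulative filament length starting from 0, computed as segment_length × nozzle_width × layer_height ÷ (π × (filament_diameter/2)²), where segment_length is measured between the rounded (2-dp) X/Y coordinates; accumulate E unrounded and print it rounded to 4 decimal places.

At z = 24.8 mm: the cylinder is absent (z outside [0, 24.5]); the cube at (16, 2.5) does not reach this height (z outside [7.5, 22.5]); the cube at (2.5, 1.5) (footprint 5×13.5) is included at this height; Merging all regions: only the 5×13.5 cube at (2.5, 1.5) is present, so the union is just that shape — 1 connected region. The outline is a single polygon with 4 vertices. Extrusion per mm of travel: 0.4 × 0.2 / (π × 0.875²) = 0.033260. Accumulating E over each segment gives final E = 1.2306.

G0 X2.50 Y1.50 Z24.80
G1 X7.50 Y1.50 E0.1663
G1 X7.50 Y15.00 E0.6153
G1 X2.50 Y15.00 E0.7816
G1 X2.50 Y1.50 E1.2306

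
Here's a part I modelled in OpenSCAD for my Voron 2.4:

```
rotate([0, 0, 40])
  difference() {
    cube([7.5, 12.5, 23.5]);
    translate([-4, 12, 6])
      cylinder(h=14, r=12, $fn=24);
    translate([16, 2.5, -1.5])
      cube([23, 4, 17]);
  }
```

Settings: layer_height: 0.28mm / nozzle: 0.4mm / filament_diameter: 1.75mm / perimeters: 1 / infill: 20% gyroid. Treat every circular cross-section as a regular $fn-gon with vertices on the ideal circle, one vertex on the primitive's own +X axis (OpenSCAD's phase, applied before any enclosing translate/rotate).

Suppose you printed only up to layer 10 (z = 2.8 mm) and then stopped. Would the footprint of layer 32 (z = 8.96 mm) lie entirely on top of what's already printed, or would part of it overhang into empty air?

Compare the two slices. At z = 2.8: the cube is present — its section is the full 7.5×12.5 rectangle (area 93.75 mm²); the cylinder at (-4, 12) is not intersected at this z (z outside [6, 20]); the cube at (16, 2.5) (footprint 23×4) is included at this height (area 92.00 mm²); Subtracting the remaining from the first: starting from the 7.5×12.5 cube (93.75 mm²), the 23×4 cube at (16, 2.5) misses the remaining region (no effect) — area = 93.75 mm²; (whole slice rotated 40° about Z — lengths, areas and connectivity unchanged). At z = 8.96: the cube (footprint 7.5×12.5) is included at this height (area 93.75 mm²); the r=12 cylinder at (-4, 12) contributes a regular 24-gon of circumradius 12 (area = (24/2)·12.000²·sin(360°/24) = 447.24 mm²); the cube at (16, 2.5) (footprint 23×4) is included at this height (area 92.00 mm²); Subtracting the remaining from the first: starting from the 7.5×12.5 cube (93.75 mm²), the r=12 cylinder at (-4, 12) partially overlaps it — only the 67.80 mm² overlap (of its 447.24 mm²) is removed, clipping the outline; the 23×4 cube at (16, 2.5) misses the remaining region (no effect) — area = 25.95 mm²; (whole slice rotated 40° about Z — lengths, areas and connectivity unchanged). Checking containment: the cross-section at z = 8.96 is a subset of the cross-section at z = 2.8.

entirely on top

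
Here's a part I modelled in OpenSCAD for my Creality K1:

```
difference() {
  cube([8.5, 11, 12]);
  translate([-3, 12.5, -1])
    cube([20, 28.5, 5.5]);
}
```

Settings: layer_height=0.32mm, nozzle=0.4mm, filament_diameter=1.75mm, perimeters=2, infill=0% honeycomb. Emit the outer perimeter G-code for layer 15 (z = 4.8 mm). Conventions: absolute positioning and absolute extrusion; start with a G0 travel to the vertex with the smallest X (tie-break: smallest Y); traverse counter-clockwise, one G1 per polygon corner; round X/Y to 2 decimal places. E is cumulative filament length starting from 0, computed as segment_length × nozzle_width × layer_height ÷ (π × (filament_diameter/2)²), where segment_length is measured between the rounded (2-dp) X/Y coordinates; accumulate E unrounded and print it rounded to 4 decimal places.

G0 X0.00 Y0.00 Z4.80
G1 X8.50 Y0.00 E0.4523
G1 X8.50 Y11.00 E1.0377
G1 X0.00 Y11.00 E1.4901
G1 X0.00 Y0.00 E2.0754

At z = 4.8 mm: the cube is present — its section is the full 8.5×11 rectangle; the cube at (-3, 12.5) is not intersected at this z (z outside [-1, 4.5]); Taking the first minus the rest: none of the subtracted shapes is present at this height, so the 8.5×11 cube is unchanged — 1 connected region. The outline is a single polygon with 4 vertices. Extrusion per mm of travel: 0.4 × 0.32 / (π × 0.875²) = 0.053216. Accumulating E over each segment gives final E = 2.0754.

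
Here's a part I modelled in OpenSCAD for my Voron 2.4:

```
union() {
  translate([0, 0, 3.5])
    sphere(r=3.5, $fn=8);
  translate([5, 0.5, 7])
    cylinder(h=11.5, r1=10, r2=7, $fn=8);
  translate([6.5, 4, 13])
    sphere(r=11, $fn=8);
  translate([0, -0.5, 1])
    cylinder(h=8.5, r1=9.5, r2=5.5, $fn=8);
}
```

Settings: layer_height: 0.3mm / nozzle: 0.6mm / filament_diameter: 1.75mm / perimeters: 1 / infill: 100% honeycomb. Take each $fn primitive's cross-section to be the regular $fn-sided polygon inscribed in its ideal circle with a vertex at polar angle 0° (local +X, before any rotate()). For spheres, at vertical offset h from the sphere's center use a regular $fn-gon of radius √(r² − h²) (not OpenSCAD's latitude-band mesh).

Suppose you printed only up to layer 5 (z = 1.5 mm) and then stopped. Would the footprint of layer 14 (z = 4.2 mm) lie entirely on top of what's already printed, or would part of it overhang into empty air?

Compare the two slices. At z = 1.5: the r=3.5 sphere slices to a regular 8-gon of circumradius 2.872 (√(r²−h²) with h=2 from center) (area = (8/2)·2.872²·sin(360°/8) = 23.33 mm²); the cone at (5, 0.5) does not reach this height (z outside [7, 18.5]); the sphere at (6.5, 4) is not intersected at this z (|z−center|=11.500 > r=11); the cone at (0, -0.5): at t=0.059 of its height the radius interpolates to r₁+(r₂−r₁)t = 9.265, giving a regular 8-gon of that circumradius (area = (8/2)·9.265²·sin(360°/8) = 242.78 mm²); Taking the union: the r=3.5 sphere lies entirely inside the cone at (0, -0.5), so the union is just the cone at (0, -0.5) — area = 242.78 mm². At z = 4.2: the r=3.5 sphere contributes a regular 8-gon of circumradius √(3.5²−0.7²) = 3.429 (area = (8/2)·3.429²·sin(360°/8) = 33.26 mm²); the cone at (5, 0.5) is not intersected at this z (z outside [7, 18.5]); the sphere at (6.5, 4): section is a regular 8-gon, circumradius = √(r²−h²) = √(11²−8.8²) = 6.600 (area = (8/2)·6.600²·sin(360°/8) = 123.21 mm²); the cone at (0, -0.5) contributes a regular 8-gon of circumradius 7.994 (interpolated between r1=9.5 and r2=5.5 at t=0.376) (area = (8/2)·7.994²·sin(360°/8) = 180.75 mm²); Taking the union: the regions partially overlap — summed areas 337.22 mm² minus the doubly-counted overlap 80.27 mm² gives 256.95 mm² — area = 256.95 mm². Checking containment: at z = 4.2 the cross-section extends beyond the z = 1.5 cross-section by about 60.57 mm².

part overhangs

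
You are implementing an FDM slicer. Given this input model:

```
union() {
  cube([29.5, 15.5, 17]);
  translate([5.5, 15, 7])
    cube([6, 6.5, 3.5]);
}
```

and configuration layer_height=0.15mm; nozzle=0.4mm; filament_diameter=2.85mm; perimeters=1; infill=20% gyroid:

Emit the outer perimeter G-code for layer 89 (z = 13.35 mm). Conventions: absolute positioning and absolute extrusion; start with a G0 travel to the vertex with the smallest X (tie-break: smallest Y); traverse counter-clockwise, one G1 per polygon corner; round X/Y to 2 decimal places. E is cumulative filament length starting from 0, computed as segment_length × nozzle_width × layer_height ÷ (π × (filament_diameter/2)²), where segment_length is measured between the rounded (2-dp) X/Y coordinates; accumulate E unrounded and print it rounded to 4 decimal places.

At z = 13.35 mm: the cube (footprint 29.5×15.5) is included at this height; the cube at (5.5, 15) is absent (z outside [7, 10.5]); Combining (union): only the 29.5×15.5 cube is present, so the union is just that shape — 1 connected region. The outline is a single polygon with 4 vertices. Extrusion per mm of travel: 0.4 × 0.15 / (π × 1.425²) = 0.009405. Accumulating E over each segment gives final E = 0.8465.

G0 X0.00 Y0.00 Z13.35
G1 X29.50 Y0.00 E0.2775
G1 X29.50 Y15.50 E0.4232
G1 X0.00 Y15.50 E0.7007
G1 X0.00 Y0.00 E0.8465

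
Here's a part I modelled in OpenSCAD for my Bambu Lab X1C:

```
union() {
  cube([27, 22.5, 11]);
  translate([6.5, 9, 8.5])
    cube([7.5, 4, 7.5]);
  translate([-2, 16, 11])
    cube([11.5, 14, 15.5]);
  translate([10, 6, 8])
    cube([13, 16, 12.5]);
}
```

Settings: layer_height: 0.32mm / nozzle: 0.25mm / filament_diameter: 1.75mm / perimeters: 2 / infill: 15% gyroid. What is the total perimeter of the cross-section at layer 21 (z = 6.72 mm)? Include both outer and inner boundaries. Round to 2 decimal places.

At z = 6.72 mm: the cube is present — its section is the full 27×22.5 rectangle (perimeter 99.00 mm); the cube at (6.5, 9) is absent (z outside [8.5, 16]); the cube at (-2, 16) does not reach this height (z outside [11, 26.5]); the cube at (10, 6) is absent (z outside [8, 20.5]); Combining (union): only the 27×22.5 cube is present, so the union is just that shape — boundary = 99.00 mm. Overall, the cross-section is a single solid region. Total boundary length (outer) = 99.00 mm.

99.00 mm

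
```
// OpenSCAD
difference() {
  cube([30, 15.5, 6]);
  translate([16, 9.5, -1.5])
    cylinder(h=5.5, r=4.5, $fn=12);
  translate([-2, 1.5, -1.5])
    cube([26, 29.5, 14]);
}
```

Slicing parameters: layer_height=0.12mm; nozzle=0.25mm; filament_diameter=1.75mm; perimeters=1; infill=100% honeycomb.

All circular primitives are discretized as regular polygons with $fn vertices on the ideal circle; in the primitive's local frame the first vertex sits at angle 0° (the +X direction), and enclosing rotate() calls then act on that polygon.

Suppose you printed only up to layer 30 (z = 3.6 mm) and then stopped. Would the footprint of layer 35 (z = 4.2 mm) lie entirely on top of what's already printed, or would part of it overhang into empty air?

entirely on top

Compare the two slices. At z = 3.6: the 30×15.5 cube contributes its full rectangle (area 465.00 mm²); the r=4.5 cylinder at (16, 9.5) contributes a regular 12-gon of circumradius 4.5 (area = (12/2)·4.500²·sin(360°/12) = 60.75 mm²); the 26×29.5 cube at (-2, 1.5) contributes its full rectangle (area 767.00 mm²); Taking the first minus the rest: starting from the 30×15.5 cube (465.00 mm²), the r=4.5 cylinder at (16, 9.5) lies wholly inside it (removes its full 60.75 mm² and its 27.95 mm outline becomes a hole wall); the 26×29.5 cube at (-2, 1.5) partially overlaps it — only the 275.25 mm² overlap (of its 767.00 mm²) is removed, clipping the outline — area = 129.00 mm². At z = 4.2: the 30×15.5 cube contributes its full rectangle (area 465.00 mm²); the cylinder at (16, 9.5) is absent (z outside [-1.5, 4]); the cube at (-2, 1.5) is present — its section is the full 26×29.5 rectangle (area 767.00 mm²); After the difference (first − rest): starting from the 30×15.5 cube (465.00 mm²), the 26×29.5 cube at (-2, 1.5) partially overlaps it — only the 336.00 mm² overlap (of its 767.00 mm²) is removed, clipping the outline — area = 129.00 mm². Checking containment: the cross-section at z = 4.2 is a subset of the cross-section at z = 3.6.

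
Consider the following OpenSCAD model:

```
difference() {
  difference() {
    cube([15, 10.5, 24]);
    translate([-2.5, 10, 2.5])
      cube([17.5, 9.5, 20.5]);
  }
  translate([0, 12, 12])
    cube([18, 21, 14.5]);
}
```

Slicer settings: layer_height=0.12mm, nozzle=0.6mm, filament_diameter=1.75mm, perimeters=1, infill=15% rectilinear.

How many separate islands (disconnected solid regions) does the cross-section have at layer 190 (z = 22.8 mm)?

1

At z = 22.8 mm: the cube (footprint 15×10.5) is included at this height; the cube at (-2.5, 10) (footprint 17.5×9.5) is included at this height; Subtracting the remaining from the first: starting from the 15×10.5 cube, the 17.5×9.5 cube at (-2.5, 10) partially overlaps it — only the 7.50 mm² overlap (of its 166.25 mm²) is removed, clipping the outline — 1 connected region; the cube at (0, 12) (footprint 18×21) is included at this height; Taking the first minus the rest: starting from the result so far, the 18×21 cube at (0, 12) misses the remaining region (no effect) — 1 connected region. Overall, the cross-section is a single solid region. Island count = 1.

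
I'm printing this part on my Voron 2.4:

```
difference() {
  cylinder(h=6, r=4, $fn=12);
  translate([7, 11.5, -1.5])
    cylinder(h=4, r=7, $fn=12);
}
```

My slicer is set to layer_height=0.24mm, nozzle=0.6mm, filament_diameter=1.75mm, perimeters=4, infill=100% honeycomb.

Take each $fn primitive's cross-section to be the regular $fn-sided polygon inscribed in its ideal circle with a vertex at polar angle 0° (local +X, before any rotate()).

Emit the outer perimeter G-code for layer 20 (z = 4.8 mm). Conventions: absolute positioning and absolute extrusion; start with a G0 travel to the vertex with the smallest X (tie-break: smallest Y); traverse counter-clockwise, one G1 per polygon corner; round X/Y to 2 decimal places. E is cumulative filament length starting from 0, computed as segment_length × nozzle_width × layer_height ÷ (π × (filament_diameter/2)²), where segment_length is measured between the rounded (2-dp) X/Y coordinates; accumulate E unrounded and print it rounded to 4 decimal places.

At z = 4.8 mm: the r=4 cylinder contributes a regular 12-gon of circumradius 4; the cylinder at (7, 11.5) is not intersected at this z (z outside [-1.5, 2.5]); Subtracting the remaining from the first: none of the subtracted shapes is present at this height, so the r=4 cylinder is unchanged — 1 connected region. The outline is a single polygon with 12 vertices. Extrusion per mm of travel: 0.6 × 0.24 / (π × 0.875²) = 0.059868. Accumulating E over each segment gives final E = 1.4866.

G0 X-4.00 Y0.00 Z4.80
G1 X-3.46 Y-2.00 E0.1240
G1 X-2.00 Y-3.46 E0.2476
G1 X0.00 Y-4.00 E0.3717
G1 X2.00 Y-3.46 E0.4957
G1 X3.46 Y-2.00 E0.6193
G1 X4.00 Y0.00 E0.7433
G1 X3.46 Y2.00 E0.8673
G1 X2.00 Y3.46 E0.9910
G1 X0.00 Y4.00 E1.1150
G1 X-2.00 Y3.46 E1.2390
G1 X-3.46 Y2.00 E1.3626
G1 X-4.00 Y0.00 E1.4866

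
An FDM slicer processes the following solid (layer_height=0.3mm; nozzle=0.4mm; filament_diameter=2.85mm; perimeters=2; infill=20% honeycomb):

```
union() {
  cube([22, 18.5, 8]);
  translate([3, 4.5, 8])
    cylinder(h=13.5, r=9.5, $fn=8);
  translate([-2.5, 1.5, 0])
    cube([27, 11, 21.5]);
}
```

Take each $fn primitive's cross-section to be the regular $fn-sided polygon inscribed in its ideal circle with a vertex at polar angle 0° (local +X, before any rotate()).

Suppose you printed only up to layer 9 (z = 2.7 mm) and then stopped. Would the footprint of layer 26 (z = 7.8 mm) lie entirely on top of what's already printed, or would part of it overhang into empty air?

Compare the two slices. At z = 2.7: the cube (footprint 22×18.5) is included at this height (area 407.00 mm²); the cylinder at (3, 4.5) is absent (z outside [8, 21.5]); the cube at (-2.5, 1.5) is present — its section is the full 27×11 rectangle (area 297.00 mm²); Merging all regions: the regions partially overlap — summed areas 704.00 mm² minus the doubly-counted overlap 242.00 mm² gives 462.00 mm² — area = 462.00 mm². At z = 7.8: the cube is present — its section is the full 22×18.5 rectangle (area 407.00 mm²); the cylinder at (3, 4.5) is not intersected at this z (z outside [8, 21.5]); the cube at (-2.5, 1.5) (footprint 27×11) is included at this height (area 297.00 mm²); Taking the union: the regions partially overlap — summed areas 704.00 mm² minus the doubly-counted overlap 242.00 mm² gives 462.00 mm² — area = 462.00 mm². Checking containment: the cross-section at z = 7.8 is a subset of the cross-section at z = 2.7.

entirely on top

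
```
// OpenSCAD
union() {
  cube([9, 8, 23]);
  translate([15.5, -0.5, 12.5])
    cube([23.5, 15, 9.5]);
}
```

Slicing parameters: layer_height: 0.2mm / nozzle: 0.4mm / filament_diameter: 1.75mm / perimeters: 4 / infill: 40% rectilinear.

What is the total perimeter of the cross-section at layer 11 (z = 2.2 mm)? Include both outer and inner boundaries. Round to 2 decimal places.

34.00 mm

At z = 2.2 mm: the cube is present — its section is the full 9×8 rectangle (perimeter 34.00 mm); the cube at (15.5, -0.5) is not intersected at this z (z outside [12.5, 22]); Combining (union): only the 9×8 cube is present, so the union is just that shape — boundary = 34.00 mm. Overall, the cross-section is a single solid region. Total boundary length (outer) = 34.00 mm.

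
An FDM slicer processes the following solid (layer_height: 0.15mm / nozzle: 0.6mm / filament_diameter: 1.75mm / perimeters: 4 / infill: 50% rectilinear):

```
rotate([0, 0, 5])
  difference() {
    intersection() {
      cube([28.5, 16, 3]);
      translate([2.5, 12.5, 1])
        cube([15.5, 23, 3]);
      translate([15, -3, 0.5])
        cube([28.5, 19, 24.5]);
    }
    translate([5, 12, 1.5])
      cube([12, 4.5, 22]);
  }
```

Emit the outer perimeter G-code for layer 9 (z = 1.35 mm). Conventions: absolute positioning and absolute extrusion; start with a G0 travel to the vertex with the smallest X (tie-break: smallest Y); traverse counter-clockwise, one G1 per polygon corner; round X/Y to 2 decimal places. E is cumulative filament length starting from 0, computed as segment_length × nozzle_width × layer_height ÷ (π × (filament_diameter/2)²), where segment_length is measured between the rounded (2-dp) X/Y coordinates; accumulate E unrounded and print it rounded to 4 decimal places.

At z = 1.35 mm: the cube (footprint 28.5×16) is included at this height; the 15.5×23 cube at (2.5, 12.5) contributes its full rectangle; the cube at (15, -3) is present — its section is the full 28.5×19 rectangle; Taking the intersection: the 15.5×23 cube at (2.5, 12.5) partially overlaps the 28.5×16 cube; clipping to the common part keeps 54.25 mm²; the 28.5×19 cube at (15, -3) partially overlaps the running intersection; clipping to the common part keeps 10.50 mm² — 1 connected region; the cube at (5, 12) does not reach this height (z outside [1.5, 23.5]); Taking the first minus the rest: none of the subtracted shapes is present at this height, so that combined region is unchanged — 1 connected region; (whole slice rotated 5° about Z — lengths, areas and connectivity unchanged). The outline is a single polygon with 4 vertices. Extrusion per mm of travel: 0.6 × 0.15 / (π × 0.875²) = 0.037418. Accumulating E over each segment gives final E = 0.4867.

G0 X13.55 Y17.25 Z1.35
G1 X13.85 Y13.76 E0.1311
G1 X16.84 Y14.02 E0.2434
G1 X16.54 Y17.51 E0.3744
G1 X13.55 Y17.25 E0.4867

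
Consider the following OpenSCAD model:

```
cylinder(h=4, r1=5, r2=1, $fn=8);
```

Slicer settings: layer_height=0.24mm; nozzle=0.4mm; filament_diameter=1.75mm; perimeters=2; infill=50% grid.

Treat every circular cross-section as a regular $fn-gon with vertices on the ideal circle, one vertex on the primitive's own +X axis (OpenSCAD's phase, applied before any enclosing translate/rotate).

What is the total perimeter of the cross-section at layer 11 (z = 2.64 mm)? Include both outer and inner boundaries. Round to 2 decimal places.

14.45 mm

At z = 2.64 mm: the cone (r1=5→r2=1) has section circumradius 2.360 here — a regular 8-gon (perimeter = 2·8·2.360·sin(180°/8) = 14.45 mm). Overall, the cross-section is a single solid region. Total boundary length (outer) = 14.45 mm.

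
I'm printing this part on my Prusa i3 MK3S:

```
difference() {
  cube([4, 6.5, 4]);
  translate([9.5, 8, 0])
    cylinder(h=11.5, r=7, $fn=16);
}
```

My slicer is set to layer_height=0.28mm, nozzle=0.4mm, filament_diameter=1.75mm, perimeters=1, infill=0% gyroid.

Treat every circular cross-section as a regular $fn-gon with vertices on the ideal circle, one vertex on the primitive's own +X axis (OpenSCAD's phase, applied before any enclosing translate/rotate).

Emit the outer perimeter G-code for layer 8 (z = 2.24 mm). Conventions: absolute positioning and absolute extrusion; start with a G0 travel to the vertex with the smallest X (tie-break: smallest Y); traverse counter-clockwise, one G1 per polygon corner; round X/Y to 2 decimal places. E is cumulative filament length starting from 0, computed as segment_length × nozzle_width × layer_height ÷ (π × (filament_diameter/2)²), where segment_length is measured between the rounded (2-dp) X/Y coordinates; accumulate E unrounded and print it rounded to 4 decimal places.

G0 X0.00 Y0.00 Z2.24
G1 X4.00 Y0.00 E0.1863
G1 X4.00 Y3.87 E0.3665
G1 X3.03 Y5.32 E0.4477
G1 X2.80 Y6.50 E0.5037
G1 X0.00 Y6.50 E0.6341
G1 X0.00 Y0.00 E0.9367

At z = 2.24 mm: the 4×6.5 cube contributes its full rectangle; the r=7 cylinder at (9.5, 8) gives a regular 16-gon of circumradius 7 (constant along its height); Subtracting the remaining from the first: starting from the 4×6.5 cube, the r=7 cylinder at (9.5, 8) partially overlaps it — only the 1.98 mm² overlap (of its 150.01 mm²) is removed, clipping the outline — 1 connected region. The outline is a single polygon with 6 vertices. Extrusion per mm of travel: 0.4 × 0.28 / (π × 0.875²) = 0.046564. Accumulating E over each segment gives final E = 0.9367.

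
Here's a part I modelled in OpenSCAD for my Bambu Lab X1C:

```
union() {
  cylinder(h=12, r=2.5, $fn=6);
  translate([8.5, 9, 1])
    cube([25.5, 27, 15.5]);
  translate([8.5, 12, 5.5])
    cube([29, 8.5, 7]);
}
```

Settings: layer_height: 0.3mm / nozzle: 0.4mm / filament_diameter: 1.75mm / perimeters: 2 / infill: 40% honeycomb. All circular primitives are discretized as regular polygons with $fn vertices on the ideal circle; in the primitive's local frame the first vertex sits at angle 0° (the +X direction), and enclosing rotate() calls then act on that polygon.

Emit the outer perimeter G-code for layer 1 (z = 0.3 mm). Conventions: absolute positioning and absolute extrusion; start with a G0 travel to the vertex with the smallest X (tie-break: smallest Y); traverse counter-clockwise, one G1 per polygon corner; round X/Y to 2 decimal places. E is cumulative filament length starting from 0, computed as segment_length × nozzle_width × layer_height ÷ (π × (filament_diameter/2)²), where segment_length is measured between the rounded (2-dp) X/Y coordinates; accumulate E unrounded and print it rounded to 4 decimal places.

G0 X-2.50 Y0.00 Z0.30
G1 X-1.25 Y-2.17 E0.1249
G1 X1.25 Y-2.17 E0.2497
G1 X2.50 Y0.00 E0.3746
G1 X1.25 Y2.17 E0.4995
G1 X-1.25 Y2.17 E0.6243
G1 X-2.50 Y0.00 E0.7492

At z = 0.3 mm: the r=2.5 cylinder gives a regular 6-gon of circumradius 2.5 (constant along its height); the cube at (8.5, 9) does not reach this height (z outside [1, 16.5]); the cube at (8.5, 12) is absent (z outside [5.5, 12.5]); Merging all regions: only the r=2.5 cylinder is present, so the union is just that shape — 1 connected region. The outline is a single polygon with 6 vertices. Extrusion per mm of travel: 0.4 × 0.3 / (π × 0.875²) = 0.049890. Accumulating E over each segment gives final E = 0.7492.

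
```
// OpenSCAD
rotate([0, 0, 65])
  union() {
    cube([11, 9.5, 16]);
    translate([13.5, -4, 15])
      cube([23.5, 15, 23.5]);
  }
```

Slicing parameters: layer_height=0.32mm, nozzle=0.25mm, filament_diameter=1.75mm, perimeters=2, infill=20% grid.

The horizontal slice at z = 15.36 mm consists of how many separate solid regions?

2

At z = 15.36 mm: the cube (footprint 11×9.5) is included at this height; the 23.5×15 cube at (13.5, -4) contributes its full rectangle; Merging all regions: the 2 present regions are separate (no shared area or edge), so areas and boundary lengths simply add and each stays a separate island — 2 connected regions; (rotated 65° about Z; rotation is an isometry so areas/perimeters/island counts are preserved). The result has 2 disconnected regions.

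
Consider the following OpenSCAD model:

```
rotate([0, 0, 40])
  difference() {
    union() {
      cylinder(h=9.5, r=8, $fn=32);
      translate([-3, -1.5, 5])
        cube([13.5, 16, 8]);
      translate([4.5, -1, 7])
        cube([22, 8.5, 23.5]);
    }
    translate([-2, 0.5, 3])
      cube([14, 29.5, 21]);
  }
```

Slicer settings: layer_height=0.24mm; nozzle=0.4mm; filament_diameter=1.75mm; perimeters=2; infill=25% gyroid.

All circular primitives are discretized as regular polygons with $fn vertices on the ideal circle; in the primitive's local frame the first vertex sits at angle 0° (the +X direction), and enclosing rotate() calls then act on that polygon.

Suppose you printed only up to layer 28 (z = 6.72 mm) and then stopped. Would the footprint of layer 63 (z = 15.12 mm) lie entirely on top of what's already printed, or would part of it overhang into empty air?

Compare the two slices. At z = 6.72: the cylinder: section is a regular 32-gon, circumradius r=8 (area = (32/2)·8.000²·sin(360°/32) = 199.77 mm²); the cube at (-3, -1.5) (footprint 13.5×16) is included at this height (area 216.00 mm²); the cube at (4.5, -1) does not reach this height (z outside [7, 30.5]); Merging all regions: the regions partially overlap — summed areas 415.77 mm² minus the doubly-counted overlap 89.68 mm² gives 326.10 mm² — area = 326.10 mm²; the cube at (-2, 0.5) (footprint 14×29.5) is included at this height (area 413.00 mm²); Taking the first minus the rest: starting from the result so far (326.10 mm²), the 14×29.5 cube at (-2, 0.5) partially overlaps it — only the 175.00 mm² overlap (of its 413.00 mm²) is removed, clipping the outline — area = 151.10 mm²; (whole slice rotated 40° about Z — lengths, areas and connectivity unchanged). At z = 15.12: the cylinder is not intersected at this z (z outside [0, 9.5]); the cube at (-3, -1.5) is absent (z outside [5, 13]); the cube at (4.5, -1) is present — its section is the full 22×8.5 rectangle (area 187.00 mm²); Combining (union): only the 22×8.5 cube at (4.5, -1) is present, so the union is just that shape — area = 187.00 mm²; the cube at (-2, 0.5) is present — its section is the full 14×29.5 rectangle (area 413.00 mm²); After the difference (first − rest): starting from the result so far (187.00 mm²), the 14×29.5 cube at (-2, 0.5) partially overlaps it — only the 52.50 mm² overlap (of its 413.00 mm²) is removed, clipping the outline — area = 134.50 mm²; (whole slice rotated 40° about Z — lengths, areas and connectivity unchanged). Checking containment: at z = 15.12 the cross-section extends beyond the z = 6.72 cross-section by about 125.50 mm².

part overhangs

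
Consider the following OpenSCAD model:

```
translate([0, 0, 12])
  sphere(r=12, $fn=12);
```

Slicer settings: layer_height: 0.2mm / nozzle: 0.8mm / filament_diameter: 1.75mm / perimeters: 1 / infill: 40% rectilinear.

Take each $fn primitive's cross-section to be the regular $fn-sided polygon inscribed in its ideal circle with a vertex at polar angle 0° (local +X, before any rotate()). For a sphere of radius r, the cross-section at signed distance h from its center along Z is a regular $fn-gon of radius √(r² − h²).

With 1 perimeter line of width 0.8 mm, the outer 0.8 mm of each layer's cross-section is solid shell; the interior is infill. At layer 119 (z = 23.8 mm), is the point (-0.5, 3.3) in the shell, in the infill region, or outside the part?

outside

At z = 23.8 mm: the r=12 sphere slices to a regular 12-gon of circumradius 2.182 (√(r²−h²) with h=11.8 from center). Overall, the cross-section is a single solid region. The nearest boundary edge runs (0.00, 2.18)→(-1.09, 1.89); distance from the point to it = 1.21 mm. The point is not inside any of the regions above, so it lies outside the cross-section (1.21 mm from the nearest boundary).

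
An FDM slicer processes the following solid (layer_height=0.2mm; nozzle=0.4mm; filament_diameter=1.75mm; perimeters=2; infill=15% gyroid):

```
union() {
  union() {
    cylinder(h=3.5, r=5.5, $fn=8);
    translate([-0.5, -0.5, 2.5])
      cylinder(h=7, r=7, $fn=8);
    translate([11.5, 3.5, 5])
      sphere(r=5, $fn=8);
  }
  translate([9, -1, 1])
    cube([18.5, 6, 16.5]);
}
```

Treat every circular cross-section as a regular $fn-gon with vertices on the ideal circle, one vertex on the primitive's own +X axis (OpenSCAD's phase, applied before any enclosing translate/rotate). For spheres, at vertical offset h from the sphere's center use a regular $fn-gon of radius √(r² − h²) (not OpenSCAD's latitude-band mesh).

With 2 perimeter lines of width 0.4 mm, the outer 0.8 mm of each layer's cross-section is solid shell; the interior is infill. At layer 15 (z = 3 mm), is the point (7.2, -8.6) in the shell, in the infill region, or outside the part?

At z = 3 mm: the cylinder: section is a regular 8-gon, circumradius r=5.5; the r=7 cylinder at (-0.5, -0.5) gives a regular 8-gon of circumradius 7 (constant along its height); the r=5 sphere at (11.5, 3.5) slices to a regular 8-gon of circumradius 4.583 (√(r²−h²) with h=2 from center); Combining (union): the regions partially overlap (shared area 85.56 mm²), so overlapping operands fuse into one piece — 2 connected regions; the cube at (9, -1) is present — its section is the full 18.5×6 rectangle; Merging all regions: the regions partially overlap (shared area 35.15 mm²), so overlapping operands fuse into one piece — 2 connected regions. Overall, the cross-section has 2 separate islands. The nearest boundary edge runs (6.50, -0.50)→(4.45, -5.45); distance from the point to it = 4.18 mm. The point is not inside any of the regions above, so it lies outside the cross-section (4.18 mm from the nearest boundary).

outside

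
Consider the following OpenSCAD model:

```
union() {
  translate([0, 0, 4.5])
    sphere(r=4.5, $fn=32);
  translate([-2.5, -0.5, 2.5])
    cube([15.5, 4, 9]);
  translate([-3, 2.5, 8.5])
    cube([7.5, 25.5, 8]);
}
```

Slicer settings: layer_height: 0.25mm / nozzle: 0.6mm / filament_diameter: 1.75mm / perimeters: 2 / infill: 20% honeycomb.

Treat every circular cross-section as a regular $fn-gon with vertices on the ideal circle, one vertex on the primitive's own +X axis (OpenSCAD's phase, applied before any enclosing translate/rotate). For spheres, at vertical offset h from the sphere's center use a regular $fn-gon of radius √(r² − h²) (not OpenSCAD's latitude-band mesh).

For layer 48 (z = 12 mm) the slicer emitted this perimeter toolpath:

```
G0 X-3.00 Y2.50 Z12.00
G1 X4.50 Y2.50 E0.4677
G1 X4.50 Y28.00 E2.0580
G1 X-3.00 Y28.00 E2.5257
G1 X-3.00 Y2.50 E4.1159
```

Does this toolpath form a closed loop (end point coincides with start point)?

Start point (G0): (-3.00, 2.50). End point (last G1): the path returns to the start — closed.

yes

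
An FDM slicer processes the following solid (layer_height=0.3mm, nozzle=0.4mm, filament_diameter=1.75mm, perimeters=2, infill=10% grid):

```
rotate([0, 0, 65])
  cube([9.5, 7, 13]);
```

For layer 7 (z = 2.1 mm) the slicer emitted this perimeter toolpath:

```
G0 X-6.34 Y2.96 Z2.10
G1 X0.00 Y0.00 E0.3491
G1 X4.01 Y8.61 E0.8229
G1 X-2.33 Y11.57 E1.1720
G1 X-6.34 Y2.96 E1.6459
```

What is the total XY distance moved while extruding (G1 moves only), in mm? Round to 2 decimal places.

32.99 mm

Sum the Euclidean lengths of each G1 segment: total = 32.99 mm.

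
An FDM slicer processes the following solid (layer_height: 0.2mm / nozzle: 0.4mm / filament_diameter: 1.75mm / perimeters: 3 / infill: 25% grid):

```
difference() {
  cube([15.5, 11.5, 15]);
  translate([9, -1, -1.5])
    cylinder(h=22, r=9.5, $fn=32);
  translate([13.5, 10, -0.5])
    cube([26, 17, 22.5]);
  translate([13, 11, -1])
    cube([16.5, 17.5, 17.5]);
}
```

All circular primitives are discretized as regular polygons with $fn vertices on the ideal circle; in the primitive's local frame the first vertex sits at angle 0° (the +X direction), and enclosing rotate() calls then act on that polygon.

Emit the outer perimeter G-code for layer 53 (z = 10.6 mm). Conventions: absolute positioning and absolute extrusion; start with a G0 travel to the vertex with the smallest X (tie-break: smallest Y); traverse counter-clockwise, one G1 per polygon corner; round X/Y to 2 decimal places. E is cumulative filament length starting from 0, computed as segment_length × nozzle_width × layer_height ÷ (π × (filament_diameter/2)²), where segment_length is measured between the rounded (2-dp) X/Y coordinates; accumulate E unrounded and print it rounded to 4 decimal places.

G0 X0.00 Y1.90 Z10.60
G1 X0.22 Y2.64 E0.0257
G1 X1.10 Y4.28 E0.0876
G1 X2.28 Y5.72 E0.1495
G1 X3.72 Y6.90 E0.2114
G1 X5.36 Y7.78 E0.2733
G1 X7.15 Y8.32 E0.3355
G1 X9.00 Y8.50 E0.3973
G1 X10.85 Y8.32 E0.4592
G1 X12.64 Y7.78 E0.5213
G1 X14.28 Y6.90 E0.5832
G1 X15.50 Y5.90 E0.6357
G1 X15.50 Y10.00 E0.7721
G1 X13.50 Y10.00 E0.8386
G1 X13.50 Y11.00 E0.8719
G1 X13.00 Y11.00 E0.8885
G1 X13.00 Y11.50 E0.9051
G1 X0.00 Y11.50 E1.3375
G1 X0.00 Y1.90 E1.6568

At z = 10.6 mm: the cube (footprint 15.5×11.5) is included at this height; the cylinder at (9, -1): section is a regular 32-gon, circumradius r=9.5; the 26×17 cube at (13.5, 10) contributes its full rectangle; the 16.5×17.5 cube at (13, 11) contributes its full rectangle; Subtracting the remaining from the first: starting from the 15.5×11.5 cube, the r=9.5 cylinder at (9, -1) partially overlaps it — only the 110.30 mm² overlap (of its 281.71 mm²) is removed, clipping the outline; the 26×17 cube at (13.5, 10) partially overlaps it — only the 3.00 mm² overlap (of its 442.00 mm²) is removed, clipping the outline; the 16.5×17.5 cube at (13, 11) partially overlaps it — only the 0.25 mm² overlap (of its 288.75 mm²) is removed, clipping the outline — 1 connected region. The outline is a single polygon with 18 vertices. Extrusion per mm of travel: 0.4 × 0.2 / (π × 0.875²) = 0.033260. Accumulating E over each segment gives final E = 1.6568.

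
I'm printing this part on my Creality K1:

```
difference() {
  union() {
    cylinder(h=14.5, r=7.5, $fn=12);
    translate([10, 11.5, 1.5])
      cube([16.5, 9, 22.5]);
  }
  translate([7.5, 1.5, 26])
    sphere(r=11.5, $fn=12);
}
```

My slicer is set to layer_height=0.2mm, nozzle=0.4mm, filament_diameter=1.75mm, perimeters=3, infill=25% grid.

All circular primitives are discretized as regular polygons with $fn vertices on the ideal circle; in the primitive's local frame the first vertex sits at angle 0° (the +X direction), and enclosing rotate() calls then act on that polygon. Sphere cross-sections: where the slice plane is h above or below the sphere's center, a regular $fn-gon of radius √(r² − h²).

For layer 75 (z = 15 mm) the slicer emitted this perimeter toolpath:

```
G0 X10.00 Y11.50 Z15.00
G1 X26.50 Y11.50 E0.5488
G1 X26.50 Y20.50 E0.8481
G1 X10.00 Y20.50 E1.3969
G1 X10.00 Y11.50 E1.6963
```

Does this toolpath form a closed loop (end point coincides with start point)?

Start point (G0): (10.00, 11.50). End point (last G1): the path returns to the start — closed.

yes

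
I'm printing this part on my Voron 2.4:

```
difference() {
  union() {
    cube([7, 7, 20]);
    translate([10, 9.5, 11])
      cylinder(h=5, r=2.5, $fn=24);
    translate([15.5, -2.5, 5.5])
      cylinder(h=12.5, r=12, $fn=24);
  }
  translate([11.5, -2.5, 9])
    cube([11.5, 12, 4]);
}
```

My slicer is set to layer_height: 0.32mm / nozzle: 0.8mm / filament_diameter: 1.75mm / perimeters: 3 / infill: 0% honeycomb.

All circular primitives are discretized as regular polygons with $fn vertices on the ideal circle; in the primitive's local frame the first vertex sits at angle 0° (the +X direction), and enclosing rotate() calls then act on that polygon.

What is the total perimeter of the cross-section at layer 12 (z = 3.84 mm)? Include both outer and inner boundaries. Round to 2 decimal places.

28.00 mm

At z = 3.84 mm: the cube (footprint 7×7) is included at this height (perimeter 28.00 mm); the cylinder at (10, 9.5) is not intersected at this z (z outside [11, 16]); the cylinder at (15.5, -2.5) is not intersected at this z (z outside [5.5, 18]); Merging all regions: only the 7×7 cube is present, so the union is just that shape — boundary = 28.00 mm; the cube at (11.5, -2.5) is absent (z outside [9, 13]); Taking the first minus the rest: none of the subtracted shapes is present at this height, so the result so far is unchanged — boundary = 28.00 mm. Overall, the cross-section is a single solid region. Total boundary length (outer) = 28.00 mm.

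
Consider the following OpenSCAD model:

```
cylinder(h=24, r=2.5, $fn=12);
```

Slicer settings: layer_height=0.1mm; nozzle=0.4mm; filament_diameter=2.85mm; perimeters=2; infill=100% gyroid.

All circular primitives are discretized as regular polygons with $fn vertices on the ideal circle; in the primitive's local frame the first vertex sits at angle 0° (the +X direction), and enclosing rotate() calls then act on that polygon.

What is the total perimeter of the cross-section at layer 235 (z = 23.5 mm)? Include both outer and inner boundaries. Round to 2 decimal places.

At z = 23.5 mm: the r=2.5 cylinder contributes a regular 12-gon of circumradius 2.5 (perimeter = 2·12·2.500·sin(180°/12) = 15.53 mm). Overall, the cross-section is a single solid region. Total boundary length (outer) = 15.53 mm.

15.53 mm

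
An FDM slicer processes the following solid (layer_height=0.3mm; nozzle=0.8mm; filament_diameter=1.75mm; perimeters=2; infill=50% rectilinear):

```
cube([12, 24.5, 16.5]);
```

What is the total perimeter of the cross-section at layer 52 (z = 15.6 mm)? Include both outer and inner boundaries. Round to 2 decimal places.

At z = 15.6 mm: the cube (footprint 12×24.5) is included at this height (perimeter 73.00 mm). Overall, the cross-section is a single solid region. Total boundary length (outer) = 73.00 mm.

73.00 mm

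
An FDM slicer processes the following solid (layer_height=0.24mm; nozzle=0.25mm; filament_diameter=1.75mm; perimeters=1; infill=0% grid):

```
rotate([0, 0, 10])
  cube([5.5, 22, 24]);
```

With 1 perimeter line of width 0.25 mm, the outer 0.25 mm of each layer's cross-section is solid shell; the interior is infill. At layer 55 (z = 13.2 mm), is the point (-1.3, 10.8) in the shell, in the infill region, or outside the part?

infill

At z = 13.2 mm: the cube is present — its section is the full 5.5×22 rectangle; (rotated 10° about Z; rotation is an isometry so areas/perimeters/island counts are preserved). Overall, the cross-section is a single solid region. Undo the 10° rotation: the query point maps to (0.595, 10.862) in the un-rotated model frame. The nearest boundary edge runs (0.00, 22.00)→(0.00, 0.00); distance from the point to it = 0.60 mm. The point is inside the cross-section and 0.60 mm from the nearest boundary — more than the 0.25 mm shell width (1 × 0.25), so it's in the infill interior.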